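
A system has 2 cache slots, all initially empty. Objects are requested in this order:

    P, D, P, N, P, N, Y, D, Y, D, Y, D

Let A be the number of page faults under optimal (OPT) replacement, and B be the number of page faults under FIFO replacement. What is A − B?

-1

Under OPT: F F . F . . F F . . . . → 5 faults.
Under FIFO: F F . F F . F F . . . . → 6 faults.
A − B = 5 − 6 = -1.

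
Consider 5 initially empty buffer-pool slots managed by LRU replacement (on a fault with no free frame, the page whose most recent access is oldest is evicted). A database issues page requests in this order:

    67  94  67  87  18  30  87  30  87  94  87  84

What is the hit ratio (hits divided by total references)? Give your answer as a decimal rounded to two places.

67 -> miss, frames [67]
94 -> miss, frames [67, 94]
67 -> hit
87 -> miss, frames [94, 67, 87]
18 -> miss, frames [94, 67, 87, 18]
30 -> miss, frames [94, 67, 87, 18, 30]
87 -> hit
30 -> hit
87 -> hit
94 -> hit
87 -> hit
84 -> miss, evict 67, frames [18, 30, 94, 87, 84]
Hits: 6 of 12 references → 6/12 = 0.5000.

0.50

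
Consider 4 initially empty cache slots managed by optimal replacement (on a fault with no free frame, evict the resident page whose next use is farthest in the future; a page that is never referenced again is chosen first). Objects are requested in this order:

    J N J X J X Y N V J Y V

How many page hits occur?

7

J → miss, frames {J}
N → miss, frames {J,N}
J → hit
X → miss, frames {J,N,X}
J → hit
X → hit
Y → miss, frames {J,N,X,Y}
N → hit
V → miss, evict X, frames {J,N,Y,V}
J → hit
Y → hit
V → hit
Hits: 7.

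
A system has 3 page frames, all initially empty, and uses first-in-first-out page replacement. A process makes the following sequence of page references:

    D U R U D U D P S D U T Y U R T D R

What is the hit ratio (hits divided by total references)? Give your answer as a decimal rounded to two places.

D: fault, frames [D]
U: fault, frames [D, U]
R: fault, frames [D, U, R]
U: hit
D: hit
U: hit
D: hit
P: fault, evict D, frames [U, R, P]
S: fault, evict U, frames [R, P, S]
D: fault, evict R, frames [P, S, D]
U: fault, evict P, frames [S, D, U]
T: fault, evict S, frames [D, U, T]
Y: fault, evict D, frames [U, T, Y]
U: hit
R: fault, evict U, frames [T, Y, R]
T: hit
D: fault, evict T, frames [Y, R, D]
R: hit
Hits: 7 of 18 references → 7/18 = 0.3889.

0.39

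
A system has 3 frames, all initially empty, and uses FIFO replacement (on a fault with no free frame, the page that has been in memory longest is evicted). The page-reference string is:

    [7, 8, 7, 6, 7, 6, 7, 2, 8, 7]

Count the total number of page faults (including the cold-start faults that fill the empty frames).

5

7 → miss, frames (7)
8 → miss, frames (7 8)
7 → hit
6 → miss, frames (7 8 6)
7 → hit
6 → hit
7 → hit
2 → miss, evict 7, frames (8 6 2)
8 → hit
7 → miss, evict 8, frames (6 2 7)
Page faults: 5.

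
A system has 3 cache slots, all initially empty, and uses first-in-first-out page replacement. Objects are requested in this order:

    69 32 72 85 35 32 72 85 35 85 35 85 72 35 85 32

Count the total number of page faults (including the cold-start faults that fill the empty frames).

69: fault, frames (69)
32: fault, frames (69 32)
72: fault, frames (69 32 72)
85: fault, evict 69, frames (32 72 85)
35: fault, evict 32, frames (72 85 35)
32: fault, evict 72, frames (85 35 32)
72: fault, evict 85, frames (35 32 72)
85: fault, evict 35, frames (32 72 85)
35: fault, evict 32, frames (72 85 35)
85: hit
35: hit
85: hit
72: hit
35: hit
85: hit
32: fault, evict 72, frames (85 35 32)
Page faults: 10.

10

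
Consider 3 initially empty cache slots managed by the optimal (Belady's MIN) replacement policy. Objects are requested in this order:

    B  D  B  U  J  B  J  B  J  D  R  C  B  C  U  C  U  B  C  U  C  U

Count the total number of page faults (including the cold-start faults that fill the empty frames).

B: fault, frames (B)
D: fault, frames (B D)
B: hit
U: fault, frames (B D U)
J: fault, evict U, frames (B D J)
B: hit
J: hit
B: hit
J: hit
D: hit
R: fault, evict J, frames (B D R)
C: fault, evict R, frames (B D C)
B: hit
C: hit
U: fault, evict D, frames (B C U)
C: hit
U: hit
B: hit
C: hit
U: hit
C: hit
U: hit
Page faults: 7.

7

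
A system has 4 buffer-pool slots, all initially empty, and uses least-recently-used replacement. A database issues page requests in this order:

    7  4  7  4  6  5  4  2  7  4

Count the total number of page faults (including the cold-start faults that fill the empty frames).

6

7 → miss, frames [7]
4 → miss, frames [7, 4]
7 → hit
4 → hit
6 → miss, frames [7, 4, 6]
5 → miss, frames [7, 4, 6, 5]
4 → hit
2 → miss, evict 7, frames [6, 5, 4, 2]
7 → miss, evict 6, frames [5, 4, 2, 7]
4 → hit
Page faults: 6.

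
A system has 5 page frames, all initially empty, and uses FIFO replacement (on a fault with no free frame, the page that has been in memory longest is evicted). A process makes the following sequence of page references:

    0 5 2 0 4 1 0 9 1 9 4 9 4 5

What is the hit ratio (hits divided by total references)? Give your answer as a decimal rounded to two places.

0 -> miss, frames [0]
5 -> miss, frames [0, 5]
2 -> miss, frames [0, 5, 2]
0 -> hit
4 -> miss, frames [0, 5, 2, 4]
1 -> miss, frames [0, 5, 2, 4, 1]
0 -> hit
9 -> miss, evict 0, frames [5, 2, 4, 1, 9]
1 -> hit
9 -> hit
4 -> hit
9 -> hit
4 -> hit
5 -> hit
Hits: 8 of 14 references → 8/14 = 0.5714.

0.57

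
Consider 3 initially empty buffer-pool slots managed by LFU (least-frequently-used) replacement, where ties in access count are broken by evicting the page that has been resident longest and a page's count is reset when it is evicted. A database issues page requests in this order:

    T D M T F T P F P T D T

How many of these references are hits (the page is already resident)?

T: fault, frames [T]
D: fault, frames [T, D]
M: fault, frames [T, D, M]
T: hit
F: fault, evict D, frames [T, M, F]
T: hit
P: fault, evict M, frames [T, F, P]
F: hit
P: hit
T: hit
D: fault, evict F, frames [T, P, D]
T: hit
Hits: 6.

6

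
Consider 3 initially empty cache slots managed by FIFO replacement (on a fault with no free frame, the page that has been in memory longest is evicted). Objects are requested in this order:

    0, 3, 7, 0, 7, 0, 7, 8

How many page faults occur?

0: miss, frames (0)
3: miss, frames (0 3)
7: miss, frames (0 3 7)
0: hit
7: hit
0: hit
7: hit
8: miss, evict 0, frames (3 7 8)
Page faults: 4.

4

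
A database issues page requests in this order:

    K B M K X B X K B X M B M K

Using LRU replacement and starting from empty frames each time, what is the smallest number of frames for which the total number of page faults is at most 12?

f=1: 14 faults
f=2: 12 faults
f=3: 7 faults
f=4: 4 faults
Smallest f with faults ≤ 12 is 2.

2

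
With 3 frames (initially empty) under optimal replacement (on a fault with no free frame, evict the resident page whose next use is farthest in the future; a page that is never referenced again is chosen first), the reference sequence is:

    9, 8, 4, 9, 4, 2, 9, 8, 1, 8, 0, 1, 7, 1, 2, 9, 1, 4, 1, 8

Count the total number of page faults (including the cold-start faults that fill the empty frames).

10

9: fault, frames (9)
8: fault, frames (9 8)
4: fault, frames (9 8 4)
9: hit
4: hit
2: fault, evict 4, frames (9 8 2)
9: hit
8: hit
1: fault, evict 9, frames (8 2 1)
8: hit
0: fault, evict 8, frames (2 1 0)
1: hit
7: fault, evict 0, frames (2 1 7)
1: hit
2: hit
9: fault, evict 7, frames (2 1 9)
1: hit
4: fault, evict 9, frames (2 1 4)
1: hit
8: fault, evict 4, frames (2 1 8)
Page faults: 10.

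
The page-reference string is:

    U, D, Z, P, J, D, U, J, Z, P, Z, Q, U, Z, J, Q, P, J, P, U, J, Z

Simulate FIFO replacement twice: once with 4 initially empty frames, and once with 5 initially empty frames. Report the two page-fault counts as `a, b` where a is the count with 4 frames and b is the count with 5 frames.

11, 7

4 frames: F F F F F . F . . . . F . F . . F F . F . . → 11 faults.
5 frames: F F F F F . . . . . . F F . . . . . . . . . → 7 faults.
7 < 11: adding a frame reduced faults, as is typical.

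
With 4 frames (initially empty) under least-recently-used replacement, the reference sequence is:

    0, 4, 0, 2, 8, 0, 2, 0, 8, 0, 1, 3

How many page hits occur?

6

0 → miss, frames [0]
4 → miss, frames [0, 4]
0 → hit
2 → miss, frames [4, 0, 2]
8 → miss, frames [4, 0, 2, 8]
0 → hit
2 → hit
0 → hit
8 → hit
0 → hit
1 → miss, evict 4, frames [2, 8, 0, 1]
3 → miss, evict 2, frames [8, 0, 1, 3]
Hits: 6.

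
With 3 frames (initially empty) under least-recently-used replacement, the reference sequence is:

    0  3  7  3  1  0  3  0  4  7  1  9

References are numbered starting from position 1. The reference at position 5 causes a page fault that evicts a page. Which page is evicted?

0

pos 1: 0 -> fault, frames [0]
pos 2: 3 -> fault, frames [0, 3]
pos 3: 7 -> fault, frames [0, 3, 7]
pos 4: 3 -> hit
pos 5: 1 -> fault, evict 0, frames [7, 3, 1]
At position 5, page 0 is evicted.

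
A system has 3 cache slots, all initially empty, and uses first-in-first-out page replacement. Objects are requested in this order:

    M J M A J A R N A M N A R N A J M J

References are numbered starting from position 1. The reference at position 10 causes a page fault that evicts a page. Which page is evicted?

A

pos 1: M -> fault, frames (M)
pos 2: J -> fault, frames (M J)
pos 3: M -> hit
pos 4: A -> fault, frames (M J A)
pos 5: J -> hit
pos 6: A -> hit
pos 7: R -> fault, evict M, frames (J A R)
pos 8: N -> fault, evict J, frames (A R N)
pos 9: A -> hit
pos 10: M -> fault, evict A, frames (R N M)
At position 10, page A is evicted.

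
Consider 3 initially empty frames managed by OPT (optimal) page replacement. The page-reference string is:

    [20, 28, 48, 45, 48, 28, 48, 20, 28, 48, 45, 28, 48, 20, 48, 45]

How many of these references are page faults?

20 → fault, frames [20]
28 → fault, frames [20, 28]
48 → fault, frames [20, 28, 48]
45 → fault, evict 20, frames [28, 48, 45]
48 → hit
28 → hit
48 → hit
20 → fault, evict 45, frames [28, 48, 20]
28 → hit
48 → hit
45 → fault, evict 20, frames [28, 48, 45]
28 → hit
48 → hit
20 → fault, evict 28, frames [48, 45, 20]
48 → hit
45 → hit
Page faults: 7.

7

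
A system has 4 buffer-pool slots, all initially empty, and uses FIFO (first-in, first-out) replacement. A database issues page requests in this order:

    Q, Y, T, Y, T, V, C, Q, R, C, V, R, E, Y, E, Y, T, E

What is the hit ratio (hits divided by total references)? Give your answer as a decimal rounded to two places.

0.44

Q → fault, frames (Q)
Y → fault, frames (Q Y)
T → fault, frames (Q Y T)
Y → hit
T → hit
V → fault, frames (Q Y T V)
C → fault, evict Q, frames (Y T V C)
Q → fault, evict Y, frames (T V C Q)
R → fault, evict T, frames (V C Q R)
C → hit
V → hit
R → hit
E → fault, evict V, frames (C Q R E)
Y → fault, evict C, frames (Q R E Y)
E → hit
Y → hit
T → fault, evict Q, frames (R E Y T)
E → hit
Hits: 8 of 18 references → 8/18 = 0.4444.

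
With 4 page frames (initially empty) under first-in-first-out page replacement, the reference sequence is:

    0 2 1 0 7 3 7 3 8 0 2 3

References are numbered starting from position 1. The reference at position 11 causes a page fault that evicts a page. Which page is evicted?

7

pos 1: 0: fault, frames {0}
pos 2: 2: fault, frames {0,2}
pos 3: 1: fault, frames {0,2,1}
pos 4: 0: hit
pos 5: 7: fault, frames {0,2,1,7}
pos 6: 3: fault, evict 0, frames {2,1,7,3}
pos 7: 7: hit
pos 8: 3: hit
pos 9: 8: fault, evict 2, frames {1,7,3,8}
pos 10: 0: fault, evict 1, frames {7,3,8,0}
pos 11: 2: fault, evict 7, frames {3,8,0,2}
At position 11, page 7 is evicted.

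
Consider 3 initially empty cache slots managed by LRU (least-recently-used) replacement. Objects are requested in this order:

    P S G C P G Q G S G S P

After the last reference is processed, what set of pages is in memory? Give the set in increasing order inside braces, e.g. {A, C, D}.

P → miss, frames {P}
S → miss, frames {P,S}
G → miss, frames {P,S,G}
C → miss, evict P, frames {S,G,C}
P → miss, evict S, frames {G,C,P}
G → hit
Q → miss, evict C, frames {P,G,Q}
G → hit
S → miss, evict P, frames {Q,G,S}
G → hit
S → hit
P → miss, evict Q, frames {G,S,P}

{G, P, S}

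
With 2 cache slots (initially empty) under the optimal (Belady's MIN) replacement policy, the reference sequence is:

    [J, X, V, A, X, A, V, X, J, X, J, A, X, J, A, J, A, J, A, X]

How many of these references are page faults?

J: miss, frames [J]
X: miss, frames [J, X]
V: miss, evict J, frames [X, V]
A: miss, evict V, frames [X, A]
X: hit
A: hit
V: miss, evict A, frames [X, V]
X: hit
J: miss, evict V, frames [X, J]
X: hit
J: hit
A: miss, evict J, frames [X, A]
X: hit
J: miss, evict X, frames [A, J]
A: hit
J: hit
A: hit
J: hit
A: hit
X: miss, evict J, frames [A, X]
Page faults: 9.

9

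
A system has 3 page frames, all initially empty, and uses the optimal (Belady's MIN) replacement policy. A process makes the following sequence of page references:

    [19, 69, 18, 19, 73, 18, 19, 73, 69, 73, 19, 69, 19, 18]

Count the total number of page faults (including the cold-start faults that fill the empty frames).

19 -> miss, frames {19}
69 -> miss, frames {19,69}
18 -> miss, frames {19,69,18}
19 -> hit
73 -> miss, evict 69, frames {19,18,73}
18 -> hit
19 -> hit
73 -> hit
69 -> miss, evict 18, frames {19,73,69}
73 -> hit
19 -> hit
69 -> hit
19 -> hit
18 -> miss, evict 69, frames {19,73,18}
Page faults: 6.

6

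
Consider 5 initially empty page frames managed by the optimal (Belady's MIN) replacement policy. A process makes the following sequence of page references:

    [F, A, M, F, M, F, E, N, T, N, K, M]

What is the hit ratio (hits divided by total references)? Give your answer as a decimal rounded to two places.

F: fault, frames [F]
A: fault, frames [F, A]
M: fault, frames [F, A, M]
F: hit
M: hit
F: hit
E: fault, frames [F, A, M, E]
N: fault, frames [F, A, M, E, N]
T: fault, evict E, frames [F, A, M, N, T]
N: hit
K: fault, evict T, frames [F, A, M, N, K]
M: hit
Hits: 5 of 12 references → 5/12 = 0.4167.

0.42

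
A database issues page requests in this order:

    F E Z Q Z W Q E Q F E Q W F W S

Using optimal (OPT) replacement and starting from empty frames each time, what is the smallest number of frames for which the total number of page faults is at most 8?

3

f=1: 16 faults
f=2: 10 faults
f=3: 8 faults
f=4: 6 faults
f=5: 6 faults
f=6: 6 faults
Smallest f with faults ≤ 8 is 3.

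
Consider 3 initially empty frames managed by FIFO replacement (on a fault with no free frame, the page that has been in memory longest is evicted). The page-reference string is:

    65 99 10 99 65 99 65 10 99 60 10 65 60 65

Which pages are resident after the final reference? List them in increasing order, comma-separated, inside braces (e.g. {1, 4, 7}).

65 → miss, frames (65)
99 → miss, frames (65 99)
10 → miss, frames (65 99 10)
99 → hit
65 → hit
99 → hit
65 → hit
10 → hit
99 → hit
60 → miss, evict 65, frames (99 10 60)
10 → hit
65 → miss, evict 99, frames (10 60 65)
60 → hit
65 → hit

{10, 60, 65}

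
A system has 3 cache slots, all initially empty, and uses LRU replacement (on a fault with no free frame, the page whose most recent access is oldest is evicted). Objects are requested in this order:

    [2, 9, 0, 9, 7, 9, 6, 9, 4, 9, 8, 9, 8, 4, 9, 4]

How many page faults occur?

2 -> miss, frames (2)
9 -> miss, frames (2 9)
0 -> miss, frames (2 9 0)
9 -> hit
7 -> miss, evict 2, frames (0 9 7)
9 -> hit
6 -> miss, evict 0, frames (7 9 6)
9 -> hit
4 -> miss, evict 7, frames (6 9 4)
9 -> hit
8 -> miss, evict 6, frames (4 9 8)
9 -> hit
8 -> hit
4 -> hit
9 -> hit
4 -> hit
Page faults: 7.

7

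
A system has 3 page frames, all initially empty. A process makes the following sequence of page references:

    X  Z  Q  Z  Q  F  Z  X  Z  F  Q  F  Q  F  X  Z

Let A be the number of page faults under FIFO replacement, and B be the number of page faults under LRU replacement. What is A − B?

Under FIFO: F F F . . F . F F . F F . . F F → 10 faults.
Under LRU: F F F . . F . F . . F . . . F F → 8 faults.
A − B = 10 − 8 = 2.

2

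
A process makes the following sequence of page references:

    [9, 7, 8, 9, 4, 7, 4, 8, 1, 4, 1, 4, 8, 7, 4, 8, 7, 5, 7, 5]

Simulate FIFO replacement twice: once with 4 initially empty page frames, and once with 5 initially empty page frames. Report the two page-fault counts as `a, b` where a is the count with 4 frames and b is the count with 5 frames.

4 frames: F F F . F . . . F . . . . . . . . F F . → 7 faults.
5 frames: F F F . F . . . F . . . . . . . . F . . → 6 faults.
6 < 7: adding a frame reduced faults, as is typical.

7, 6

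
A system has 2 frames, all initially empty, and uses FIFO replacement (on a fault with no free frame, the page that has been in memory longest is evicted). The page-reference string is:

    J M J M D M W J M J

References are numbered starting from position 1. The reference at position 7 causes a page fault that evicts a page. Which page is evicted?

M

pos 1: J: miss, frames {J}
pos 2: M: miss, frames {J,M}
pos 3: J: hit
pos 4: M: hit
pos 5: D: miss, evict J, frames {M,D}
pos 6: M: hit
pos 7: W: miss, evict M, frames {D,W}
At position 7, page M is evicted.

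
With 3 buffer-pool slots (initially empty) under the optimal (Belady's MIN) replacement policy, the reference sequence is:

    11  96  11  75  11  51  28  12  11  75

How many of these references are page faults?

11: miss, frames (11)
96: miss, frames (11 96)
11: hit
75: miss, frames (11 96 75)
11: hit
51: miss, evict 96, frames (11 75 51)
28: miss, evict 51, frames (11 75 28)
12: miss, evict 28, frames (11 75 12)
11: hit
75: hit
Page faults: 6.

6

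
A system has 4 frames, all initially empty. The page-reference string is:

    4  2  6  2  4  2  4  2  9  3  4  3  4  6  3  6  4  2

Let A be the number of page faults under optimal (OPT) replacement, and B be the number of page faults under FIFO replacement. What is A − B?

-2

Under OPT: F F F . . . . . F F . . . . . . . . → 5 faults.
Under FIFO: F F F . . . . . F F F . . . . . . F → 7 faults.
A − B = 5 − 7 = -2.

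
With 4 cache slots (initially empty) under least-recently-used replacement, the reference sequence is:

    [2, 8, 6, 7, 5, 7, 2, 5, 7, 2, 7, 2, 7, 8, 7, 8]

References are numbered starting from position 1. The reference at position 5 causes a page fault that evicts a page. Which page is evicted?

2

pos 1: 2 → miss, frames [2]
pos 2: 8 → miss, frames [2, 8]
pos 3: 6 → miss, frames [2, 8, 6]
pos 4: 7 → miss, frames [2, 8, 6, 7]
pos 5: 5 → miss, evict 2, frames [8, 6, 7, 5]
At position 5, page 2 is evicted.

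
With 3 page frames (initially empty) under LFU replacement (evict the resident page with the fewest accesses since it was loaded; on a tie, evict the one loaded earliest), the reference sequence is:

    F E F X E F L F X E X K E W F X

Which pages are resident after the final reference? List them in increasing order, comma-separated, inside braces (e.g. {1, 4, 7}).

F -> fault, frames {F}
E -> fault, frames {F,E}
F -> hit
X -> fault, frames {F,E,X}
E -> hit
F -> hit
L -> fault, evict X, frames {F,E,L}
F -> hit
X -> fault, evict L, frames {F,E,X}
E -> hit
X -> hit
K -> fault, evict X, frames {F,E,K}
E -> hit
W -> fault, evict K, frames {F,E,W}
F -> hit
X -> fault, evict W, frames {F,E,X}

{E, F, X}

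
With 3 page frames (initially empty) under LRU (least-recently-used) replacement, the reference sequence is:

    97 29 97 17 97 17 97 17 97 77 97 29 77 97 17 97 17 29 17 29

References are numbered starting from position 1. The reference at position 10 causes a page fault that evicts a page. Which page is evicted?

29

pos 1: 97 -> miss, frames (97)
pos 2: 29 -> miss, frames (97 29)
pos 3: 97 -> hit
pos 4: 17 -> miss, frames (29 97 17)
pos 5: 97 -> hit
pos 6: 17 -> hit
pos 7: 97 -> hit
pos 8: 17 -> hit
pos 9: 97 -> hit
pos 10: 77 -> miss, evict 29, frames (17 97 77)
At position 10, page 29 is evicted.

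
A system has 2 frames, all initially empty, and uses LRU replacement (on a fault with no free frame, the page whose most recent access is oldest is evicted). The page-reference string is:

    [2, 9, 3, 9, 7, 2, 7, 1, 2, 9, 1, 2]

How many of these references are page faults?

10

2: fault, frames [2]
9: fault, frames [2, 9]
3: fault, evict 2, frames [9, 3]
9: hit
7: fault, evict 3, frames [9, 7]
2: fault, evict 9, frames [7, 2]
7: hit
1: fault, evict 2, frames [7, 1]
2: fault, evict 7, frames [1, 2]
9: fault, evict 1, frames [2, 9]
1: fault, evict 2, frames [9, 1]
2: fault, evict 9, frames [1, 2]
Page faults: 10.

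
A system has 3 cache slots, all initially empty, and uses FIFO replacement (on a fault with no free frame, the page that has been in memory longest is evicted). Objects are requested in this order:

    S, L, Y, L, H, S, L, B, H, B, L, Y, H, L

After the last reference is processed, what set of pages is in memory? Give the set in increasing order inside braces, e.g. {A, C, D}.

{H, L, Y}

S -> fault, frames [S]
L -> fault, frames [S, L]
Y -> fault, frames [S, L, Y]
L -> hit
H -> fault, evict S, frames [L, Y, H]
S -> fault, evict L, frames [Y, H, S]
L -> fault, evict Y, frames [H, S, L]
B -> fault, evict H, frames [S, L, B]
H -> fault, evict S, frames [L, B, H]
B -> hit
L -> hit
Y -> fault, evict L, frames [B, H, Y]
H -> hit
L -> fault, evict B, frames [H, Y, L]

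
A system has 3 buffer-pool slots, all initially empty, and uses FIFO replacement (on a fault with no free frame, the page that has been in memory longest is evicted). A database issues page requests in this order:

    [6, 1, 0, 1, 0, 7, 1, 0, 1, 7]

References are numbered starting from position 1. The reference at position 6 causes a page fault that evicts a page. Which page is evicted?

pos 1: 6 → fault, frames [6]
pos 2: 1 → fault, frames [6, 1]
pos 3: 0 → fault, frames [6, 1, 0]
pos 4: 1 → hit
pos 5: 0 → hit
pos 6: 7 → fault, evict 6, frames [1, 0, 7]
At position 6, page 6 is evicted.

6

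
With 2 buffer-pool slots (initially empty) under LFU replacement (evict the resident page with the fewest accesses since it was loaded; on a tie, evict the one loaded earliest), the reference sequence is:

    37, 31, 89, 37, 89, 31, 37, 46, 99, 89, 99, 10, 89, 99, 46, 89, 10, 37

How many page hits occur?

37: fault, frames [37]
31: fault, frames [37, 31]
89: fault, evict 37, frames [31, 89]
37: fault, evict 31, frames [89, 37]
89: hit
31: fault, evict 37, frames [89, 31]
37: fault, evict 31, frames [89, 37]
46: fault, evict 37, frames [89, 46]
99: fault, evict 46, frames [89, 99]
89: hit
99: hit
10: fault, evict 99, frames [89, 10]
89: hit
99: fault, evict 10, frames [89, 99]
46: fault, evict 99, frames [89, 46]
89: hit
10: fault, evict 46, frames [89, 10]
37: fault, evict 10, frames [89, 37]
Hits: 5.

5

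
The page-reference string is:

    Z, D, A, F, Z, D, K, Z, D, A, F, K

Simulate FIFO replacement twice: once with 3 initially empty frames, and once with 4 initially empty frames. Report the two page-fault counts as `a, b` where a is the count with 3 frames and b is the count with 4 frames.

3 frames: F F F F F F F . . F F . → 9 faults.
4 frames: F F F F . . F F F F F F → 10 faults.
10 > 9: adding a frame increased faults — Belady's anomaly.

9, 10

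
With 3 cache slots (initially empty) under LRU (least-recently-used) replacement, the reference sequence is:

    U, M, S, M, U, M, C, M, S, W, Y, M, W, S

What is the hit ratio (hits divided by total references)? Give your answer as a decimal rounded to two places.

0.36

U → miss, frames (U)
M → miss, frames (U M)
S → miss, frames (U M S)
M → hit
U → hit
M → hit
C → miss, evict S, frames (U M C)
M → hit
S → miss, evict U, frames (C M S)
W → miss, evict C, frames (M S W)
Y → miss, evict M, frames (S W Y)
M → miss, evict S, frames (W Y M)
W → hit
S → miss, evict Y, frames (M W S)
Hits: 5 of 14 references → 5/14 = 0.3571.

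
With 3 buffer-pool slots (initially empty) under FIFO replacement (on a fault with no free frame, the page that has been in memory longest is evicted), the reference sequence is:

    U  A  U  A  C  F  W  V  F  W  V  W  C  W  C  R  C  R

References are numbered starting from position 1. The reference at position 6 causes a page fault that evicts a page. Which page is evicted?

pos 1: U -> fault, frames (U)
pos 2: A -> fault, frames (U A)
pos 3: U -> hit
pos 4: A -> hit
pos 5: C -> fault, frames (U A C)
pos 6: F -> fault, evict U, frames (A C F)
At position 6, page U is evicted.

U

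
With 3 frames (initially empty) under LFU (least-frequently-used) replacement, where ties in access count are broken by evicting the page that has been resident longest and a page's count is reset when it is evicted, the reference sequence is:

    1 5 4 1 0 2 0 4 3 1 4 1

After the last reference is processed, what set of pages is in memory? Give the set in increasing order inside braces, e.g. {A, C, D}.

1 -> fault, frames {1}
5 -> fault, frames {1,5}
4 -> fault, frames {1,5,4}
1 -> hit
0 -> fault, evict 5, frames {1,4,0}
2 -> fault, evict 4, frames {1,0,2}
0 -> hit
4 -> fault, evict 2, frames {1,0,4}
3 -> fault, evict 4, frames {1,0,3}
1 -> hit
4 -> fault, evict 3, frames {1,0,4}
1 -> hit

{0, 1, 4}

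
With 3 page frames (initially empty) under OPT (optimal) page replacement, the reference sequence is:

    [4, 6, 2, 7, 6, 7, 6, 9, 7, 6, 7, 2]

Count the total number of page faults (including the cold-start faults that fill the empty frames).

6

4 -> miss, frames {4}
6 -> miss, frames {4,6}
2 -> miss, frames {4,6,2}
7 -> miss, evict 4, frames {6,2,7}
6 -> hit
7 -> hit
6 -> hit
9 -> miss, evict 2, frames {6,7,9}
7 -> hit
6 -> hit
7 -> hit
2 -> miss, evict 9, frames {6,7,2}
Page faults: 6.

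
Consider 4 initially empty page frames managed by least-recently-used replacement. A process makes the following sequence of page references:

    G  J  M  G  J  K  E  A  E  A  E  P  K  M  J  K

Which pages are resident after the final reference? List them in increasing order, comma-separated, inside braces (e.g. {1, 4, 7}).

{J, K, M, P}

G → fault, frames {G}
J → fault, frames {G,J}
M → fault, frames {G,J,M}
G → hit
J → hit
K → fault, frames {M,G,J,K}
E → fault, evict M, frames {G,J,K,E}
A → fault, evict G, frames {J,K,E,A}
E → hit
A → hit
E → hit
P → fault, evict J, frames {K,A,E,P}
K → hit
M → fault, evict A, frames {E,P,K,M}
J → fault, evict E, frames {P,K,M,J}
K → hit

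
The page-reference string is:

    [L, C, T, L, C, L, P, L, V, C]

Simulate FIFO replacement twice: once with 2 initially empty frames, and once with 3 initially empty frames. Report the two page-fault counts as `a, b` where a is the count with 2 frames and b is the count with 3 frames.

9, 7

2 frames: F F F F F . F F F F → 9 faults.
3 frames: F F F . . . F F F F → 7 faults.
7 < 9: adding a frame reduced faults, as is typical.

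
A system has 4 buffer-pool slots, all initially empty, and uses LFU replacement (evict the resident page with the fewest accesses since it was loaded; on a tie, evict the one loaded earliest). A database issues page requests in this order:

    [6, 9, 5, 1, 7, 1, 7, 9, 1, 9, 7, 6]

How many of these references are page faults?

6

6 -> fault, frames [6]
9 -> fault, frames [6, 9]
5 -> fault, frames [6, 9, 5]
1 -> fault, frames [6, 9, 5, 1]
7 -> fault, evict 6, frames [9, 5, 1, 7]
1 -> hit
7 -> hit
9 -> hit
1 -> hit
9 -> hit
7 -> hit
6 -> fault, evict 5, frames [9, 1, 7, 6]
Page faults: 6.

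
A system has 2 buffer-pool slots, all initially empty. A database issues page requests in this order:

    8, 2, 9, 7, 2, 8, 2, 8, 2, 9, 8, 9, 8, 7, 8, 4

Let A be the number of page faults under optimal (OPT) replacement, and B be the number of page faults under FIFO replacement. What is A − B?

-2

Under OPT: F F F F . F . . . F . . . F . F → 8 faults.
Under FIFO: F F F F F F . . . F . . . F F F → 10 faults.
A − B = 8 − 10 = -2.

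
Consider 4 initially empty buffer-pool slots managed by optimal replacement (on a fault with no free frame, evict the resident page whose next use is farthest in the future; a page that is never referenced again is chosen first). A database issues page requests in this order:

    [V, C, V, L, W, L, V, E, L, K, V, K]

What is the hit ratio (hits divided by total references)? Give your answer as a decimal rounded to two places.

V: fault, frames [V]
C: fault, frames [V, C]
V: hit
L: fault, frames [V, C, L]
W: fault, frames [V, C, L, W]
L: hit
V: hit
E: fault, evict W, frames [V, C, L, E]
L: hit
K: fault, evict E, frames [V, C, L, K]
V: hit
K: hit
Hits: 6 of 12 references → 6/12 = 0.5000.

0.50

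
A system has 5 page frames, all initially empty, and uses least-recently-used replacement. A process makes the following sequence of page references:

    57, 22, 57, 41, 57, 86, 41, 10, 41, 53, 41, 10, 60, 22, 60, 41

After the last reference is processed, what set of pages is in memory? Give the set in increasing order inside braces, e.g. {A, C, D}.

57 → fault, frames (57)
22 → fault, frames (57 22)
57 → hit
41 → fault, frames (22 57 41)
57 → hit
86 → fault, frames (22 41 57 86)
41 → hit
10 → fault, frames (22 57 86 41 10)
41 → hit
53 → fault, evict 22, frames (57 86 10 41 53)
41 → hit
10 → hit
60 → fault, evict 57, frames (86 53 41 10 60)
22 → fault, evict 86, frames (53 41 10 60 22)
60 → hit
41 → hit

{10, 22, 41, 53, 60}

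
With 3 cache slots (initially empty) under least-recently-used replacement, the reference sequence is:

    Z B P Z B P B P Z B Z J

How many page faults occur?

Z -> miss, frames {Z}
B -> miss, frames {Z,B}
P -> miss, frames {Z,B,P}
Z -> hit
B -> hit
P -> hit
B -> hit
P -> hit
Z -> hit
B -> hit
Z -> hit
J -> miss, evict P, frames {B,Z,J}
Page faults: 4.

4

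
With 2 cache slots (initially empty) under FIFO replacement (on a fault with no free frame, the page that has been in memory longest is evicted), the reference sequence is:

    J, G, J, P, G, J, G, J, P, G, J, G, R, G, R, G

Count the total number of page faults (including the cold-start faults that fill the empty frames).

J → fault, frames [J]
G → fault, frames [J, G]
J → hit
P → fault, evict J, frames [G, P]
G → hit
J → fault, evict G, frames [P, J]
G → fault, evict P, frames [J, G]
J → hit
P → fault, evict J, frames [G, P]
G → hit
J → fault, evict G, frames [P, J]
G → fault, evict P, frames [J, G]
R → fault, evict J, frames [G, R]
G → hit
R → hit
G → hit
Page faults: 9.

9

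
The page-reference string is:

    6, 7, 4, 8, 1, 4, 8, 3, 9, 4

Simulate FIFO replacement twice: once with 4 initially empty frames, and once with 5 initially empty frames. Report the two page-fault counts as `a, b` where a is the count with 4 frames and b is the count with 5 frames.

8, 7

4 frames: F F F F F . . F F F → 8 faults.
5 frames: F F F F F . . F F . → 7 faults.
7 < 8: adding a frame reduced faults, as is typical.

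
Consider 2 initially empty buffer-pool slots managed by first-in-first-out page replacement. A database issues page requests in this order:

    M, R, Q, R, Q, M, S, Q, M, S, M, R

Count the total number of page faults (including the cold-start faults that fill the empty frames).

9

M → miss, frames {M}
R → miss, frames {M,R}
Q → miss, evict M, frames {R,Q}
R → hit
Q → hit
M → miss, evict R, frames {Q,M}
S → miss, evict Q, frames {M,S}
Q → miss, evict M, frames {S,Q}
M → miss, evict S, frames {Q,M}
S → miss, evict Q, frames {M,S}
M → hit
R → miss, evict M, frames {S,R}
Page faults: 9.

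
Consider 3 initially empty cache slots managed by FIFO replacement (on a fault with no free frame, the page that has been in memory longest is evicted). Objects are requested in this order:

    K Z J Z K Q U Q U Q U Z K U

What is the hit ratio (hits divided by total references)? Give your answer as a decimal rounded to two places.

0.50

K → miss, frames [K]
Z → miss, frames [K, Z]
J → miss, frames [K, Z, J]
Z → hit
K → hit
Q → miss, evict K, frames [Z, J, Q]
U → miss, evict Z, frames [J, Q, U]
Q → hit
U → hit
Q → hit
U → hit
Z → miss, evict J, frames [Q, U, Z]
K → miss, evict Q, frames [U, Z, K]
U → hit
Hits: 7 of 14 references → 7/14 = 0.5000.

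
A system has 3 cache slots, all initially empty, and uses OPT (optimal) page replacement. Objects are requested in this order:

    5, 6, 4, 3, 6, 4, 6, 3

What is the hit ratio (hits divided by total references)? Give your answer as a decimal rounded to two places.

5 → fault, frames (5)
6 → fault, frames (5 6)
4 → fault, frames (5 6 4)
3 → fault, evict 5, frames (6 4 3)
6 → hit
4 → hit
6 → hit
3 → hit
Hits: 4 of 8 references → 4/8 = 0.5000.

0.50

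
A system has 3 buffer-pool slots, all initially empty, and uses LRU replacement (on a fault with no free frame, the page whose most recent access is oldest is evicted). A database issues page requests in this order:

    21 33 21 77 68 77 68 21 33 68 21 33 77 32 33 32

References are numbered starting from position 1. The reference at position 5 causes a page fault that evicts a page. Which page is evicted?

pos 1: 21: miss, frames {21}
pos 2: 33: miss, frames {21,33}
pos 3: 21: hit
pos 4: 77: miss, frames {33,21,77}
pos 5: 68: miss, evict 33, frames {21,77,68}
At position 5, page 33 is evicted.

33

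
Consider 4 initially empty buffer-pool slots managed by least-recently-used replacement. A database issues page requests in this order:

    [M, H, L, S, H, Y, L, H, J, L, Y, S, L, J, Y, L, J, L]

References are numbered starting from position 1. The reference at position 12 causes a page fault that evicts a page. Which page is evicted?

pos 1: M → miss, frames (M)
pos 2: H → miss, frames (M H)
pos 3: L → miss, frames (M H L)
pos 4: S → miss, frames (M H L S)
pos 5: H → hit
pos 6: Y → miss, evict M, frames (L S H Y)
pos 7: L → hit
pos 8: H → hit
pos 9: J → miss, evict S, frames (Y L H J)
pos 10: L → hit
pos 11: Y → hit
pos 12: S → miss, evict H, frames (J L Y S)
At position 12, page H is evicted.

H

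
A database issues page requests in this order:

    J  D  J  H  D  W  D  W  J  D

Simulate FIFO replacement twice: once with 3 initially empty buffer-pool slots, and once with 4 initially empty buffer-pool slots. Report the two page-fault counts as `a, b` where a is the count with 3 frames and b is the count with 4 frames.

6, 4

3 frames: F F . F . F . . F F → 6 faults.
4 frames: F F . F . F . . . . → 4 faults.
4 < 6: adding a frame reduced faults, as is typical.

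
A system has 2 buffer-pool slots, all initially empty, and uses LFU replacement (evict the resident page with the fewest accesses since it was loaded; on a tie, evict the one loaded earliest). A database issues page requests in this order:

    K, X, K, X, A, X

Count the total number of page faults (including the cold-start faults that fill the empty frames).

K: fault, frames {K}
X: fault, frames {K,X}
K: hit
X: hit
A: fault, evict K, frames {X,A}
X: hit
Page faults: 3.

3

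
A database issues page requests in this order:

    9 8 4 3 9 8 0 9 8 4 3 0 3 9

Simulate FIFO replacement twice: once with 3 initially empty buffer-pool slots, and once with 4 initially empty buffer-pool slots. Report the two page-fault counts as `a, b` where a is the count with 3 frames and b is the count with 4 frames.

10, 11

3 frames: F F F F F F F . . F F . . F → 10 faults.
4 frames: F F F F . . F F F F F F . F → 11 faults.
11 > 10: adding a frame increased faults — Belady's anomaly.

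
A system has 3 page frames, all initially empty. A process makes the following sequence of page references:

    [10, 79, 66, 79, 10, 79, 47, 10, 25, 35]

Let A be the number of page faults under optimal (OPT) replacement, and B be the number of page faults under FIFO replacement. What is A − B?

Under OPT: F F F . . . F . F F → 6 faults.
Under FIFO: F F F . . . F F F F → 7 faults.
A − B = 6 − 7 = -1.

-1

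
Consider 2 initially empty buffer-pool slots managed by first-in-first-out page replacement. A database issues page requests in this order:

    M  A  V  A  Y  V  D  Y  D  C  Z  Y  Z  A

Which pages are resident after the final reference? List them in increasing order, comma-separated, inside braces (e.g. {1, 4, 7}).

M → miss, frames [M]
A → miss, frames [M, A]
V → miss, evict M, frames [A, V]
A → hit
Y → miss, evict A, frames [V, Y]
V → hit
D → miss, evict V, frames [Y, D]
Y → hit
D → hit
C → miss, evict Y, frames [D, C]
Z → miss, evict D, frames [C, Z]
Y → miss, evict C, frames [Z, Y]
Z → hit
A → miss, evict Z, frames [Y, A]

{A, Y}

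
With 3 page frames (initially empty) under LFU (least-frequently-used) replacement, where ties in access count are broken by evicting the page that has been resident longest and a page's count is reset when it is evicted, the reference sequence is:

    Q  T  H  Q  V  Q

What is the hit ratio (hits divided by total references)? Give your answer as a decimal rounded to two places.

0.33

Q → miss, frames {Q}
T → miss, frames {Q,T}
H → miss, frames {Q,T,H}
Q → hit
V → miss, evict T, frames {Q,H,V}
Q → hit
Hits: 2 of 6 references → 2/6 = 0.3333.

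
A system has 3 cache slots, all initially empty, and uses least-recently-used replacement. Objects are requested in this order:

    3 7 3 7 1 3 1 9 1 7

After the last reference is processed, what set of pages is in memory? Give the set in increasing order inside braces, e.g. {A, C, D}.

{1, 7, 9}

3: miss, frames (3)
7: miss, frames (3 7)
3: hit
7: hit
1: miss, frames (3 7 1)
3: hit
1: hit
9: miss, evict 7, frames (3 1 9)
1: hit
7: miss, evict 3, frames (9 1 7)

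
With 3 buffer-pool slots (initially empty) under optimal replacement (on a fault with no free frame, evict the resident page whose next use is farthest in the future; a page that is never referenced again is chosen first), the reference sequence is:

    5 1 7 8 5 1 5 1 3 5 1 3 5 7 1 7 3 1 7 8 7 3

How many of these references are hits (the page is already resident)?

15

5 → miss, frames {5}
1 → miss, frames {5,1}
7 → miss, frames {5,1,7}
8 → miss, evict 7, frames {5,1,8}
5 → hit
1 → hit
5 → hit
1 → hit
3 → miss, evict 8, frames {5,1,3}
5 → hit
1 → hit
3 → hit
5 → hit
7 → miss, evict 5, frames {1,3,7}
1 → hit
7 → hit
3 → hit
1 → hit
7 → hit
8 → miss, evict 1, frames {3,7,8}
7 → hit
3 → hit
Hits: 15.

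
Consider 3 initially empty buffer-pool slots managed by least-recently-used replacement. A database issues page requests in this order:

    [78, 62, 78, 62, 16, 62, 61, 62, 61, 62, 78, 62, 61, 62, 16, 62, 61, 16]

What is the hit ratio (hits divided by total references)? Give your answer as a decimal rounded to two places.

0.67

78 → fault, frames [78]
62 → fault, frames [78, 62]
78 → hit
62 → hit
16 → fault, frames [78, 62, 16]
62 → hit
61 → fault, evict 78, frames [16, 62, 61]
62 → hit
61 → hit
62 → hit
78 → fault, evict 16, frames [61, 62, 78]
62 → hit
61 → hit
62 → hit
16 → fault, evict 78, frames [61, 62, 16]
62 → hit
61 → hit
16 → hit
Hits: 12 of 18 references → 12/18 = 0.6667.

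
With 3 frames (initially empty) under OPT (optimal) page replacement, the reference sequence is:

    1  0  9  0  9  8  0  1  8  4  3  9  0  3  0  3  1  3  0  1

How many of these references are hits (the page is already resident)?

12

1: fault, frames {1}
0: fault, frames {1,0}
9: fault, frames {1,0,9}
0: hit
9: hit
8: fault, evict 9, frames {1,0,8}
0: hit
1: hit
8: hit
4: fault, evict 8, frames {1,0,4}
3: fault, evict 4, frames {1,0,3}
9: fault, evict 1, frames {0,3,9}
0: hit
3: hit
0: hit
3: hit
1: fault, evict 9, frames {0,3,1}
3: hit
0: hit
1: hit
Hits: 12.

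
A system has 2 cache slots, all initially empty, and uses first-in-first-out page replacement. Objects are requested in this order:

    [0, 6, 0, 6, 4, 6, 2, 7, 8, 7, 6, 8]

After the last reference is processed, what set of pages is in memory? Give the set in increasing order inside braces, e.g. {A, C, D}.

0: fault, frames {0}
6: fault, frames {0,6}
0: hit
6: hit
4: fault, evict 0, frames {6,4}
6: hit
2: fault, evict 6, frames {4,2}
7: fault, evict 4, frames {2,7}
8: fault, evict 2, frames {7,8}
7: hit
6: fault, evict 7, frames {8,6}
8: hit

{6, 8}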